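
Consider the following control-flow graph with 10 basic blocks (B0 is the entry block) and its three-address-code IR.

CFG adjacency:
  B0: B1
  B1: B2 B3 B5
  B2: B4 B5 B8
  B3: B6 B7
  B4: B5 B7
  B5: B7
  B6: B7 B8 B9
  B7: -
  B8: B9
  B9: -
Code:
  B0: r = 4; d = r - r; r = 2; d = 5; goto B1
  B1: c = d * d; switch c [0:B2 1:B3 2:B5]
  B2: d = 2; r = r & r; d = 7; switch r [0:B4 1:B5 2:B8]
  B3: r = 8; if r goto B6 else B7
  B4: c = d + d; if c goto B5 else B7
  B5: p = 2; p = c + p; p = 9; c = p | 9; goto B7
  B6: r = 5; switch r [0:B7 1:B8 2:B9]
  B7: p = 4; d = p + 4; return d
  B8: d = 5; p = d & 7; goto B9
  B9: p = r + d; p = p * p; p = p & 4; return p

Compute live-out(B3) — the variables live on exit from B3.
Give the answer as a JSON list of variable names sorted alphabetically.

Per-block:
  B0: {d,r} / ∅
  B1: {c} / {d}
  B2: {d,r} / {r}
  B3: {r} / ∅
  B4: {c} / {d}
  B5: {c,p} / {c}
  B6: {r} / ∅
  B7: {d,p} / ∅
  B8: {d,p} / ∅
  B9: {p} / {d,r}

Live sets:
  live B0: ∅→{d,r}
  live B1: {d,r}→{c,d,r}
  live B2: {c,r}→{c,d,r}
  live B3: {d}→{d}
  live B4: {d}→{c}
  live B5: {c}→∅
  live B6: {d}→{d,r}
  live B7: ∅→∅
  live B8: {r}→{d,r}
  live B9: {d,r}→∅

live-out(B3) = ["d"]

Answer: ["d"]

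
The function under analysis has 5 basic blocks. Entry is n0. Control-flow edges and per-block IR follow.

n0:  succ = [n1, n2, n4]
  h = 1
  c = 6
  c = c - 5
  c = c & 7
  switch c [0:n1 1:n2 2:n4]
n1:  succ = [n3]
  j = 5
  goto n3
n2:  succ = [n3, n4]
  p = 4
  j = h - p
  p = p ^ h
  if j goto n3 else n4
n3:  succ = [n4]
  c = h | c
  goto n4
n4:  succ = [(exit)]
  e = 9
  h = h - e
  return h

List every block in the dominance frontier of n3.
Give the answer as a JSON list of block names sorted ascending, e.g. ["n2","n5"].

Answer: ["n4"]

Working:
idom tree: n1←n0 n2←n0 n3←n0 n4←n0
Dom at joins:
  n3: preds {n1,n2}: {n0,n1} ∩ {n0,n2} = {n0}; idom=n0
  n4: preds {n0,n2,n3}: {n0} ∩ {n0,n2} ∩ {n0,n3} = {n0}; idom=n0

DF walk-up:
  join n3 pred n1: n1 stop@n0
  join n3 pred n2: n2 stop@n0
  join n4 pred n0: · stop@n0
  join n4 pred n2: n2 stop@n0
  join n4 pred n3: n3 stop@n0
  DF(n0)=∅
  DF(n1)={n3}
  DF(n2)={n3,n4}
  DF(n3)={n4}
  DF(n4)=∅

DF(n3) = ["n4"]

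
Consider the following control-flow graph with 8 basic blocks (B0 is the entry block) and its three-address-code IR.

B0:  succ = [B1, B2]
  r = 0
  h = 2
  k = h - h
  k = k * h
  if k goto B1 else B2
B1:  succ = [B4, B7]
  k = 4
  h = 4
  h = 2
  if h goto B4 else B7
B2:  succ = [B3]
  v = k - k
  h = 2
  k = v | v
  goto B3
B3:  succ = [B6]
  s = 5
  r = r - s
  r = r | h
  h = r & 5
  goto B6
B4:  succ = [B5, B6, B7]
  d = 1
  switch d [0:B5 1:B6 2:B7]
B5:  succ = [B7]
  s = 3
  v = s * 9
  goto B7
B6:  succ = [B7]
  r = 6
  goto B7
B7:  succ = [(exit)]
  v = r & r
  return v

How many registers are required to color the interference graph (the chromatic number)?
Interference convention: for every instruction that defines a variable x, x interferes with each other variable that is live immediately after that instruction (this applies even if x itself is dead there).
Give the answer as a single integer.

Answer: 3

Analysis:
Per-block:
  B0 def {h,k,r} use ∅
  B1 def {h,k} use ∅
  B2 def {h,k,v} use {k}
  B3 def {h,r,s} use {h,r}
  B4 def {d} use ∅
  B5 def {s,v} use ∅
  B6 def {r} use ∅
  B7 def {v} use {r}

Backward fixpoint:
  B0 li=∅ lo={k,r}
  B1 li={r} lo={r}
  B2 li={k,r} lo={h,r}
  B3 li={h,r} lo=∅
  B4 li={r} lo={r}
  B5 li={r} lo={r}
  B6 li=∅ lo={r}
  B7 li={r} lo=∅

Conflict graph:
  d↔{r}
  h↔{k,r,s,v}
  k↔{h,r}
  r↔{d,h,k,s,v}
  s↔{h,r}
  v↔{h,r}

Registers:
  clique {h,k,r} ⇒ need ≥ 3
  3-colouring: r0={r}  r1={d,h}  r2={k,s,v}
  χ = 3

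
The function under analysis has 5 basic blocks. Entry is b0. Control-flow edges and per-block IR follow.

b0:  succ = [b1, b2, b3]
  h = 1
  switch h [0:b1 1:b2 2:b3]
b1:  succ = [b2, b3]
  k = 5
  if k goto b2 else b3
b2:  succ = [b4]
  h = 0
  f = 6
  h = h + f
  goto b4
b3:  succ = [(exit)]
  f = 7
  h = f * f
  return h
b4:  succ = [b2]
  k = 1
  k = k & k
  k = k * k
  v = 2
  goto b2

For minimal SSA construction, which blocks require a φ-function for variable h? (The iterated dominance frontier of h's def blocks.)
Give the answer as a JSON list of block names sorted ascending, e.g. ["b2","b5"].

Answer: ["b2"]

Derivation:
idom tree: b1←b0 b2←b0 b3←b0 b4←b2
Dom∩ at merges:
  b2: preds {b0,b1,b4}: {b0} ∩ {b0,b1} ∩ {b0,b2,b4} = {b0}; idom=b0
  b3: preds {b0,b1}: {b0} ∩ {b0,b1} = {b0}; idom=b0

DF walk-up:
  b2←b0: walk · to b0
  b2←b1: walk b1 to b0
  b2←b4: walk b4→b2 to b0
  b3←b0: walk · to b0
  b3←b1: walk b1 to b0
  b0: DF=∅
  b1: DF={b2,b3}
  b2: DF={b2}
  b3: DF=∅
  b4: DF={b2}

φ for h: defs {b0,b2,b3}
  DF⁺ = {b2}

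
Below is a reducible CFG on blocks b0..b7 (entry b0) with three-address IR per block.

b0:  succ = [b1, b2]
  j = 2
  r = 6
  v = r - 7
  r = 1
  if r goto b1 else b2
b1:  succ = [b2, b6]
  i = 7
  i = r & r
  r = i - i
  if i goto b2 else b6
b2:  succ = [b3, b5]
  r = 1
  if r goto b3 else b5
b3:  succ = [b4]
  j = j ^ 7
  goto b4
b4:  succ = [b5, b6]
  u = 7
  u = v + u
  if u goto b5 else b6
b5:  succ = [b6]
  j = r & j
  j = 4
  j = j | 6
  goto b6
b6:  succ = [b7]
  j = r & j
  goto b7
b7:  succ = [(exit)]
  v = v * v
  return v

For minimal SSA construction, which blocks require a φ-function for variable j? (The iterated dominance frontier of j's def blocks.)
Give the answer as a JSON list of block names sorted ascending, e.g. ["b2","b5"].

Answer: ["b5", "b6"]

Analysis:
idom tree: b1←b0 b2←b0 b3←b2 b4←b3 b5←b2 b6←b0 b7←b6
Dom at joins:
  b2: preds {b0,b1}: {b0} ∩ {b0,b1} = {b0}; idom=b0
  b5: preds {b2,b4}: {b0,b2} ∩ {b0,b2,b3,b4} = {b0,b2}; idom=b2
  b6: preds {b1,b4,b5}: {b0,b1} ∩ {b0,b2,b3,b4} ∩ {b0,b2,b5} = {b0}; idom=b0

DF walk-up:
  b2←b0: walk · to b0
  b2←b1: walk b1 to b0
  b5←b2: walk · to b2
  b5←b4: walk b4→b3 to b2
  b6←b1: walk b1 to b0
  b6←b4: walk b4→b3→b2 to b0
  b6←b5: walk b5→b2 to b0
  b0: DF=∅
  b1: DF={b2,b6}
  b2: DF={b6}
  b3: DF={b5,b6}
  b4: DF={b5,b6}
  b5: DF={b6}
  b6: DF=∅
  b7: DF=∅

φ for j: defs {b0,b3,b5,b6}
  DF⁺ = {b5,b6}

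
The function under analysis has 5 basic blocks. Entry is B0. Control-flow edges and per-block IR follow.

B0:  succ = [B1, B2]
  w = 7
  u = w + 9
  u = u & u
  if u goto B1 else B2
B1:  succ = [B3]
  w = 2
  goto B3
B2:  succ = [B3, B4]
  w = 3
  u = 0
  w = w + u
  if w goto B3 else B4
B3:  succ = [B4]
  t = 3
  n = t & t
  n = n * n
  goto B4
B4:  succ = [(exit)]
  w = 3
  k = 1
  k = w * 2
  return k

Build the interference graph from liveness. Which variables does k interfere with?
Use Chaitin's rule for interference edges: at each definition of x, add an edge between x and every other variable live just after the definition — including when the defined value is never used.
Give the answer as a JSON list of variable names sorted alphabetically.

def/use:
  B0: {u,w} / ∅
  B1: {w} / ∅
  B2: {u,w} / ∅
  B3: {n,t} / ∅
  B4: {k,w} / ∅

Live sets:
  live B0: ∅→∅
  live B1: ∅→∅
  live B2: ∅→∅
  live B3: ∅→∅
  live B4: ∅→∅

Interference:
  k — {w}
  n — ∅
  t — ∅
  u — {w}
  w — {k,u}

N(k) = ["w"]

Answer: ["w"]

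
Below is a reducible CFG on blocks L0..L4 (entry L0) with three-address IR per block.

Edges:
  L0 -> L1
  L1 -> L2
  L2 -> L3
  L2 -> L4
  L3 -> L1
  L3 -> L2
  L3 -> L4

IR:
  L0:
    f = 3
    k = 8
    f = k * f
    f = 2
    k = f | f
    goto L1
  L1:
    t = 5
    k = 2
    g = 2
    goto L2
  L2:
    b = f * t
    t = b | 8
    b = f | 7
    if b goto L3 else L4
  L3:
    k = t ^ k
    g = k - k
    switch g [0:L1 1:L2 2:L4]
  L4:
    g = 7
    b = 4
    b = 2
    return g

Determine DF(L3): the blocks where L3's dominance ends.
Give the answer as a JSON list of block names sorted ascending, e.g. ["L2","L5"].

Answer: ["L1", "L2", "L4"]

Analysis:
idom tree: L1←L0 L2←L1 L3←L2 L4←L2
Dom at joins:
  L1: preds {L0,L3}: {L0} ∩ {L0,L1,L2,L3} = {L0}; idom=L0
  L2: preds {L1,L3}: {L0,L1} ∩ {L0,L1,L2,L3} = {L0,L1}; idom=L1
  L4: preds {L2,L3}: {L0,L1,L2} ∩ {L0,L1,L2,L3} = {L0,L1,L2}; idom=L2

Frontier:
  L1←L0: walk · to L0
  L1←L3: walk L3→L2→L1 to L0
  L2←L1: walk · to L1
  L2←L3: walk L3→L2 to L1
  L4←L2: walk · to L2
  L4←L3: walk L3 to L2
  L0: DF=∅
  L1: DF={L1}
  L2: DF={L1,L2}
  L3: DF={L1,L2,L4}
  L4: DF=∅

DF(L3) = ["L1", "L2", "L4"]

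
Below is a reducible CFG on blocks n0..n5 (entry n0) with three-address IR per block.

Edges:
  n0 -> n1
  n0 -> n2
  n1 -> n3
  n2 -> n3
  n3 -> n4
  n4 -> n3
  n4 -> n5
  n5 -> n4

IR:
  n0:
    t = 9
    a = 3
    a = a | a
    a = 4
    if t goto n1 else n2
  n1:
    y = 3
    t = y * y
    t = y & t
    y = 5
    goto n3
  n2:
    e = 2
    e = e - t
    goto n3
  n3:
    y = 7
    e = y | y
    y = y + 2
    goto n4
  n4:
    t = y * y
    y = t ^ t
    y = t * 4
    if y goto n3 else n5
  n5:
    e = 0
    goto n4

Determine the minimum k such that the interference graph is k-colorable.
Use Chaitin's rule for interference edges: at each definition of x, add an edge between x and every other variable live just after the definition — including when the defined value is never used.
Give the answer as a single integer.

Answer: 3

Analysis:
Per-block:
  n0 def {a,t} use ∅
  n1 def {t,y} use ∅
  n2 def {e} use {t}
  n3 def {e,y} use ∅
  n4 def {t,y} use {y}
  n5 def {e} use ∅

Live sets:
  n0: in=∅ out={t}
  n1: in=∅ out=∅
  n2: in={t} out=∅
  n3: in=∅ out={y}
  n4: in={y} out={y}
  n5: in={y} out={y}

Conflict graph:
  a: {t}
  e: {t,y}
  t: {a,e,y}
  y: {e,t}

Chromatic number:
  {e,t,y} pairwise interfere (3-clique) ⇒ χ ≥ 3
  3-colouring: R0={t}  R1={a,e}  R2={y}
  χ = 3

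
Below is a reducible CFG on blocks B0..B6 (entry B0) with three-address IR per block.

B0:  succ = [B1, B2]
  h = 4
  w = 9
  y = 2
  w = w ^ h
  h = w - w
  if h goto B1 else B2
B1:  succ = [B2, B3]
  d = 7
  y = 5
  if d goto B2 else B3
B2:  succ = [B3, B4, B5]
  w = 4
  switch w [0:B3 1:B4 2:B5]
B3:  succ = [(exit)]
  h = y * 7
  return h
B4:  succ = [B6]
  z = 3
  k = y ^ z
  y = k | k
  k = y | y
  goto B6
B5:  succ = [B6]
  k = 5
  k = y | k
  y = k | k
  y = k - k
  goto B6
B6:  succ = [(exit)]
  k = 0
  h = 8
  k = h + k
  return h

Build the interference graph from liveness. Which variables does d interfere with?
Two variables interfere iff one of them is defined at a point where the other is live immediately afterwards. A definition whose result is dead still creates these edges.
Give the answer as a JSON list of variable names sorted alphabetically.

Answer: ["y"]

Derivation:
def/use:
  B0 def {h,w,y} use ∅
  B1 def {d,y} use ∅
  B2 def {w} use ∅
  B3 def {h} use {y}
  B4 def {k,y,z} use {y}
  B5 def {k,y} use {y}
  B6 def {h,k} use ∅

Live sets:
  live B0: ∅→{y}
  live B1: ∅→{y}
  live B2: {y}→{y}
  live B3: {y}→∅
  live B4: {y}→∅
  live B5: {y}→∅
  live B6: ∅→∅

Interference:
  d — {y}
  h — {k,w,y}
  k — {h,y}
  w — {h,y}
  y — {d,h,k,w,z}
  z — {y}

N(d) = ["y"]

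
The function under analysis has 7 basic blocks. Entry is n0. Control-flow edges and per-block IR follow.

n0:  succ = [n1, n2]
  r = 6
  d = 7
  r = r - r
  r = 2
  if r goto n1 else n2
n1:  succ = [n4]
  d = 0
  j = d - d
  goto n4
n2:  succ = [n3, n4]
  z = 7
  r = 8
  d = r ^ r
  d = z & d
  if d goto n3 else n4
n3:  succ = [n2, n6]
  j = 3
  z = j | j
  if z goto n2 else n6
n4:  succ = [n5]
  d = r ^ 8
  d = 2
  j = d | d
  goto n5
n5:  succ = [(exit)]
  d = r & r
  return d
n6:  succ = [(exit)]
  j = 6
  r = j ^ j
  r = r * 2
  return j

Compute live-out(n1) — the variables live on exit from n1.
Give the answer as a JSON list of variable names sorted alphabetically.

def/use:
  n0: def={d,r} ue=∅
  n1: def={d,j} ue=∅
  n2: def={d,r,z} ue=∅
  n3: def={j,z} ue=∅
  n4: def={d,j} ue={r}
  n5: def={d} ue={r}
  n6: def={j,r} ue=∅

Live sets:
  n0 li=∅ lo={r}
  n1 li={r} lo={r}
  n2 li=∅ lo={r}
  n3 li=∅ lo=∅
  n4 li={r} lo={r}
  n5 li={r} lo=∅
  n6 li=∅ lo=∅

live-out(n1) = ["r"]

Answer: ["r"]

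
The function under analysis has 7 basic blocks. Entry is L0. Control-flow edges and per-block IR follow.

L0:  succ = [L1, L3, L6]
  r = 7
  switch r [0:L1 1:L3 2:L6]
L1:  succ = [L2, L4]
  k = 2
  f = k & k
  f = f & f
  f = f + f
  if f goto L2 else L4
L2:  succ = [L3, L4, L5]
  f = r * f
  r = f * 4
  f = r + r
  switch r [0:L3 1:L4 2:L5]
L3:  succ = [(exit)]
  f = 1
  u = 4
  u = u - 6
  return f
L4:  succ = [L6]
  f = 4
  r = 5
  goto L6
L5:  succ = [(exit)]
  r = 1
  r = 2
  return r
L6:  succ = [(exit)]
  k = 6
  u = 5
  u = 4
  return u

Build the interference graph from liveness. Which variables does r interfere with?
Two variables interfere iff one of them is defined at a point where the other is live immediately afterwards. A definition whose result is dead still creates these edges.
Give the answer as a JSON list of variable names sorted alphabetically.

Block summaries:
  L0 def {r} use ∅
  L1 def {f,k} use ∅
  L2 def {f,r} use {f,r}
  L3 def {f,u} use ∅
  L4 def {f,r} use ∅
  L5 def {r} use ∅
  L6 def {k,u} use ∅

Live sets:
  L0: in=∅ out={r}
  L1: in={r} out={f,r}
  L2: in={f,r} out=∅
  L3: in=∅ out=∅
  L4: in=∅ out=∅
  L5: in=∅ out=∅
  L6: in=∅ out=∅

Conflict graph:
  f: {r,u}
  k: {r}
  r: {f,k}
  u: {f}

N(r) = ["f", "k"]

Answer: ["f", "k"]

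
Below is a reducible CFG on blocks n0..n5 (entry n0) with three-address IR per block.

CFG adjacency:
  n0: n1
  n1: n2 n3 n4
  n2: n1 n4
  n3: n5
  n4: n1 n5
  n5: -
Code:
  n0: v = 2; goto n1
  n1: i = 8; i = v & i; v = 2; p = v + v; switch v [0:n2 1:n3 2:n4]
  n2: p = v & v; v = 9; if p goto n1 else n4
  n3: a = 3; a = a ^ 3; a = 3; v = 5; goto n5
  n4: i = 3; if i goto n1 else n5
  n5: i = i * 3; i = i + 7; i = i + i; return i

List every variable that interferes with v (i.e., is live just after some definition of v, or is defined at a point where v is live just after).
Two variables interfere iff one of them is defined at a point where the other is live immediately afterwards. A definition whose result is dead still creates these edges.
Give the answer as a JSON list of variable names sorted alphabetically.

Per-block:
  n0: {v} / ∅
  n1: {i,p,v} / {v}
  n2: {p,v} / {v}
  n3: {a,v} / ∅
  n4: {i} / ∅
  n5: {i} / {i}

Live sets:
  n0 li=∅ lo={v}
  n1 li={v} lo={i,v}
  n2 li={v} lo={v}
  n3 li={i} lo={i}
  n4 li={v} lo={i,v}
  n5 li={i} lo=∅

Conflict graph:
  a↔{i}
  i↔{a,p,v}
  p↔{i,v}
  v↔{i,p}

N(v) = ["i", "p"]

Answer: ["i", "p"]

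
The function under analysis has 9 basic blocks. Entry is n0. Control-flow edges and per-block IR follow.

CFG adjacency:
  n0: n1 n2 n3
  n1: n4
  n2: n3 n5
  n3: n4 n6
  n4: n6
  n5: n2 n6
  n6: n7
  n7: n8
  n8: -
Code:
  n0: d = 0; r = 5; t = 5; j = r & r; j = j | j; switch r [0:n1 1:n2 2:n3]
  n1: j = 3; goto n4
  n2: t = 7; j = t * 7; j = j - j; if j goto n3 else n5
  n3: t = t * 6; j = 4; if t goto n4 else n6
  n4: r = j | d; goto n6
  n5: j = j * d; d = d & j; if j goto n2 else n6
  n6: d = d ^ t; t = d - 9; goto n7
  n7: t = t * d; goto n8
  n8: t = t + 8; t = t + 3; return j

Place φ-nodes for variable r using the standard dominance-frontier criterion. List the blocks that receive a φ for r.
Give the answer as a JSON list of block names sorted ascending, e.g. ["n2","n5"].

idom tree: n1←n0 n2←n0 n3←n0 n4←n0 n5←n2 n6←n0 n7←n6 n8←n7
Join-block Dom:
  n2: preds {n0,n5}: {n0} ∩ {n0,n2,n5} = {n0}; idom=n0
  n3: preds {n0,n2}: {n0} ∩ {n0,n2} = {n0}; idom=n0
  n4: preds {n1,n3}: {n0,n1} ∩ {n0,n3} = {n0}; idom=n0
  n6: preds {n3,n4,n5}: {n0,n3} ∩ {n0,n4} ∩ {n0,n2,n5} = {n0}; idom=n0

DF derivation:
  join n2 pred n0: · stop@n0
  join n2 pred n5: n5→n2 stop@n0
  join n3 pred n0: · stop@n0
  join n3 pred n2: n2 stop@n0
  join n4 pred n1: n1 stop@n0
  join n4 pred n3: n3 stop@n0
  join n6 pred n3: n3 stop@n0
  join n6 pred n4: n4 stop@n0
  join n6 pred n5: n5→n2 stop@n0
  n0: DF=∅
  n1: DF={n4}
  n2: DF={n2,n3,n6}
  n3: DF={n4,n6}
  n4: DF={n6}
  n5: DF={n2,n6}
  n6: DF=∅
  n7: DF=∅
  n8: DF=∅

φ for r: defs {n0,n4}
  DF⁺ = {n6}

Answer: ["n6"]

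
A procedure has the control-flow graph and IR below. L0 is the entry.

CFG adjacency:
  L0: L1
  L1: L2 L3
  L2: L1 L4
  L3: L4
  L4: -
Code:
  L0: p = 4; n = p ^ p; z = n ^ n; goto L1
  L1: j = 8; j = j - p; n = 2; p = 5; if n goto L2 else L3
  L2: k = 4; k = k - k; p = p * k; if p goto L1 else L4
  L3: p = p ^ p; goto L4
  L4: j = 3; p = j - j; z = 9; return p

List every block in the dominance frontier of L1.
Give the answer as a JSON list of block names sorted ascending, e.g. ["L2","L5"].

idom tree: L1←L0 L2←L1 L3←L1 L4←L1
Dom at joins:
  L1: preds {L0,L2}: {L0} ∩ {L0,L1,L2} = {L0}; idom=L0
  L4: preds {L2,L3}: {L0,L1,L2} ∩ {L0,L1,L3} = {L0,L1}; idom=L1

Frontier:
  join L1 pred L0: · stop@L0
  join L1 pred L2: L2→L1 stop@L0
  join L4 pred L2: L2 stop@L1
  join L4 pred L3: L3 stop@L1
  L0 → ∅
  L1 → {L1}
  L2 → {L1,L4}
  L3 → {L4}
  L4 → ∅

DF(L1) = ["L1"]

Answer: ["L1"]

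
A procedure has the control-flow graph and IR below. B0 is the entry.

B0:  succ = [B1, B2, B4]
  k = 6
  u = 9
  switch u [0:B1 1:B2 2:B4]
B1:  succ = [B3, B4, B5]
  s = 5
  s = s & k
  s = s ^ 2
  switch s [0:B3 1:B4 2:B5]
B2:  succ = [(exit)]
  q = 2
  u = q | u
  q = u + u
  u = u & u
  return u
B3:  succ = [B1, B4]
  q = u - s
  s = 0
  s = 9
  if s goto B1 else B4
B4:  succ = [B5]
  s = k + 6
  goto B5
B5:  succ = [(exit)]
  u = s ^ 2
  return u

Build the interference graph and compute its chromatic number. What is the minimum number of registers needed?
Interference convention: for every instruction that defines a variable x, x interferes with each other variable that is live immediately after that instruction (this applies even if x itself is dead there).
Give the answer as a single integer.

Per-block:
  B0 def {k,u} use ∅
  B1 def {s} use {k}
  B2 def {q,u} use {u}
  B3 def {q,s} use {s,u}
  B4 def {s} use {k}
  B5 def {u} use {s}

Backward fixpoint:
  live B0: ∅→{k,u}
  live B1: {k,u}→{k,s,u}
  live B2: {u}→∅
  live B3: {k,s,u}→{k,u}
  live B4: {k}→{s}
  live B5: {s}→∅

Conflict graph:
  k↔{q,s,u}
  q↔{k,u}
  s↔{k,u}
  u↔{k,q,s}

Registers:
  clique {k,q,u} ⇒ need ≥ 3
  3-colouring: R0={k}  R1={u}  R2={q,s}
  χ = 3

Answer: 3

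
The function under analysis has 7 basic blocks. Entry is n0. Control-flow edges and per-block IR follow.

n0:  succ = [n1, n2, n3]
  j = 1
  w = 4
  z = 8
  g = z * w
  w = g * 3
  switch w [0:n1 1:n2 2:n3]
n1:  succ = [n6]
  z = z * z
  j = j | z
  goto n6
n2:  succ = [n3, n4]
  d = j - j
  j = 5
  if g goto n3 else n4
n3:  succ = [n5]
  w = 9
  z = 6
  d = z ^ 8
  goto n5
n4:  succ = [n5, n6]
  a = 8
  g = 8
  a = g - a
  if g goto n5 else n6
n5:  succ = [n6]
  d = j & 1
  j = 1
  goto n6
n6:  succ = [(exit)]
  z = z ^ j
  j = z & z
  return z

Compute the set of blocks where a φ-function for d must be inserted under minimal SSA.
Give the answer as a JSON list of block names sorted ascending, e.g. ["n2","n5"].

idom tree: n1←n0 n2←n0 n3←n0 n4←n2 n5←n0 n6←n0
Join-block Dom:
  n3: preds {n0,n2}: {n0} ∩ {n0,n2} = {n0}; idom=n0
  n5: preds {n3,n4}: {n0,n3} ∩ {n0,n2,n4} = {n0}; idom=n0
  n6: preds {n1,n4,n5}: {n0,n1} ∩ {n0,n2,n4} ∩ {n0,n5} = {n0}; idom=n0

Frontier:
  join n3 pred n0: · stop@n0
  join n3 pred n2: n2 stop@n0
  join n5 pred n3: n3 stop@n0
  join n5 pred n4: n4→n2 stop@n0
  join n6 pred n1: n1 stop@n0
  join n6 pred n4: n4→n2 stop@n0
  join n6 pred n5: n5 stop@n0
  n0: DF=∅
  n1: DF={n6}
  n2: DF={n3,n5,n6}
  n3: DF={n5}
  n4: DF={n5,n6}
  n5: DF={n6}
  n6: DF=∅

φ for d: defs {n2,n3,n5}
  DF⁺ = {n3,n5,n6}

Answer: ["n3", "n5", "n6"]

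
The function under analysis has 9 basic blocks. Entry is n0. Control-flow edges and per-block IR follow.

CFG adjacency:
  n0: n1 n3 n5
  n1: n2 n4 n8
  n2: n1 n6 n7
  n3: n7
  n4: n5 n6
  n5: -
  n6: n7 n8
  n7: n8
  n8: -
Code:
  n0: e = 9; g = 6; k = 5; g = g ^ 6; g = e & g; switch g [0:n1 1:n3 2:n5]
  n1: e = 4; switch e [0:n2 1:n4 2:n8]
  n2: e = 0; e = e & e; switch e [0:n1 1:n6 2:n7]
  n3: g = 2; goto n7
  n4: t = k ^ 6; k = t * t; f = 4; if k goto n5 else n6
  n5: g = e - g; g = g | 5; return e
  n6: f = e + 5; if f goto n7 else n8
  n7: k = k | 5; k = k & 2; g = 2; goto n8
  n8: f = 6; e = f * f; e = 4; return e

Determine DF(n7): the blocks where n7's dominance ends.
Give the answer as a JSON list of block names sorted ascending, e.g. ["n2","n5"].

Answer: ["n8"]

Derivation:
idom tree: n1←n0 n2←n1 n3←n0 n4←n1 n5←n0 n6←n1 n7←n0 n8←n0
Dom at joins:
  n1: preds {n0,n2}: {n0} ∩ {n0,n1,n2} = {n0}; idom=n0
  n5: preds {n0,n4}: {n0} ∩ {n0,n1,n4} = {n0}; idom=n0
  n6: preds {n2,n4}: {n0,n1,n2} ∩ {n0,n1,n4} = {n0,n1}; idom=n1
  n7: preds {n2,n3,n6}: {n0,n1,n2} ∩ {n0,n3} ∩ {n0,n1,n6} = {n0}; idom=n0
  n8: preds {n1,n6,n7}: {n0,n1} ∩ {n0,n1,n6} ∩ {n0,n7} = {n0}; idom=n0

Frontier:
  n1←n0: walk · to n0
  n1←n2: walk n2→n1 to n0
  n5←n0: walk · to n0
  n5←n4: walk n4→n1 to n0
  n6←n2: walk n2 to n1
  n6←n4: walk n4 to n1
  n7←n2: walk n2→n1 to n0
  n7←n3: walk n3 to n0
  n7←n6: walk n6→n1 to n0
  n8←n1: walk n1 to n0
  n8←n6: walk n6→n1 to n0
  n8←n7: walk n7 to n0
  n0 → ∅
  n1 → {n1,n5,n7,n8}
  n2 → {n1,n6,n7}
  n3 → {n7}
  n4 → {n5,n6}
  n5 → ∅
  n6 → {n7,n8}
  n7 → {n8}
  n8 → ∅

DF(n7) = ["n8"]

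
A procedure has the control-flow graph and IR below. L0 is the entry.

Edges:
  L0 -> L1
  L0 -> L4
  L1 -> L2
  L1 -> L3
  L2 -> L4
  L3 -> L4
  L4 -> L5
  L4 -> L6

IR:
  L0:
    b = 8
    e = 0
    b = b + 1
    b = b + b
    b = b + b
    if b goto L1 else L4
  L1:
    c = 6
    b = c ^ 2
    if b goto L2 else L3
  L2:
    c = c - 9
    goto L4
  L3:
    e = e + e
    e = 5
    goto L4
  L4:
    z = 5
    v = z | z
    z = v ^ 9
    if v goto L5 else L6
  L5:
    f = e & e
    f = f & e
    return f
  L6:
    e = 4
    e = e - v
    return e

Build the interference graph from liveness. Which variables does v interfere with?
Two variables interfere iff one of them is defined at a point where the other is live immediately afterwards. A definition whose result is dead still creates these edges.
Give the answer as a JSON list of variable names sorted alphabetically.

Block summaries:
  L0: {b,e} / ∅
  L1: {b,c} / ∅
  L2: {c} / {c}
  L3: {e} / {e}
  L4: {v,z} / ∅
  L5: {f} / {e}
  L6: {e} / {v}

Liveness:
  live L0: ∅→{e}
  live L1: {e}→{c,e}
  live L2: {c,e}→{e}
  live L3: {e}→{e}
  live L4: {e}→{e,v}
  live L5: {e}→∅
  live L6: {v}→∅

Conflict graph:
  b — {c,e}
  c — {b,e}
  e — {b,c,f,v,z}
  f — {e}
  v — {e,z}
  z — {e,v}

N(v) = ["e", "z"]

Answer: ["e", "z"]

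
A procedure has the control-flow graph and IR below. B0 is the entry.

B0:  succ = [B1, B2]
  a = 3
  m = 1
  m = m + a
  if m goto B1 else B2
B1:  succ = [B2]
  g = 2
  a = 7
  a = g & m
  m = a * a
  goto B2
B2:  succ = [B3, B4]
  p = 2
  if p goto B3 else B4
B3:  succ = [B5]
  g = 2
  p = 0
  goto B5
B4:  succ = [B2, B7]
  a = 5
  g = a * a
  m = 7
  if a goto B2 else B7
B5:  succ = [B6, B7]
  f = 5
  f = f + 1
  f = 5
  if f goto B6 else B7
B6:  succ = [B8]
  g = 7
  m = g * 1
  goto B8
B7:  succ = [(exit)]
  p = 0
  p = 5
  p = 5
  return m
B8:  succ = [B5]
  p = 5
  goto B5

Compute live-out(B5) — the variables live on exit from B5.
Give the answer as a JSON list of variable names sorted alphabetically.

Answer: ["m"]

Derivation:
Block summaries:
  B0 def {a,m} use ∅
  B1 def {a,g,m} use {m}
  B2 def {p} use ∅
  B3 def {g,p} use ∅
  B4 def {a,g,m} use ∅
  B5 def {f} use ∅
  B6 def {g,m} use ∅
  B7 def {p} use {m}
  B8 def {p} use ∅

Live sets:
  live B0: ∅→{m}
  live B1: {m}→{m}
  live B2: {m}→{m}
  live B3: {m}→{m}
  live B4: ∅→{m}
  live B5: {m}→{m}
  live B6: ∅→{m}
  live B7: {m}→∅
  live B8: {m}→{m}

live-out(B5) = ["m"]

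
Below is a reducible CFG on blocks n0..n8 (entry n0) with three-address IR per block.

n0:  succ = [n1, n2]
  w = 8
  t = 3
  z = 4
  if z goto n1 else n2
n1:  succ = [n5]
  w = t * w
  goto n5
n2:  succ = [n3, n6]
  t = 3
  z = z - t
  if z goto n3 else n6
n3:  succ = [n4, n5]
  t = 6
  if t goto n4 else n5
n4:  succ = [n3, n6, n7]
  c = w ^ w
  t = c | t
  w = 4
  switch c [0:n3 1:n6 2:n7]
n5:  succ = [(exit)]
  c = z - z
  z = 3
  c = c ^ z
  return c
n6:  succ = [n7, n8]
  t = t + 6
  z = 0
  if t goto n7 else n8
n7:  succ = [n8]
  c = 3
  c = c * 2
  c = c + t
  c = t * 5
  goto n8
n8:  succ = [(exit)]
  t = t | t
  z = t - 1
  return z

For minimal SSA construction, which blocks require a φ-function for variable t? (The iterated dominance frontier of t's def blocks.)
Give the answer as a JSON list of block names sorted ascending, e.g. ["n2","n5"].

idom tree: n1←n0 n2←n0 n3←n2 n4←n3 n5←n0 n6←n2 n7←n2 n8←n2
Join-block Dom:
  n3: preds {n2,n4}: {n0,n2} ∩ {n0,n2,n3,n4} = {n0,n2}; idom=n2
  n5: preds {n1,n3}: {n0,n1} ∩ {n0,n2,n3} = {n0}; idom=n0
  n6: preds {n2,n4}: {n0,n2} ∩ {n0,n2,n3,n4} = {n0,n2}; idom=n2
  n7: preds {n4,n6}: {n0,n2,n3,n4} ∩ {n0,n2,n6} = {n0,n2}; idom=n2
  n8: preds {n6,n7}: {n0,n2,n6} ∩ {n0,n2,n7} = {n0,n2}; idom=n2

DF derivation:
  n3←n2: walk · to n2
  n3←n4: walk n4→n3 to n2
  n5←n1: walk n1 to n0
  n5←n3: walk n3→n2 to n0
  n6←n2: walk · to n2
  n6←n4: walk n4→n3 to n2
  n7←n4: walk n4→n3 to n2
  n7←n6: walk n6 to n2
  n8←n6: walk n6 to n2
  n8←n7: walk n7 to n2
  n0 → ∅
  n1 → {n5}
  n2 → {n5}
  n3 → {n3,n5,n6,n7}
  n4 → {n3,n6,n7}
  n5 → ∅
  n6 → {n7,n8}
  n7 → {n8}
  n8 → ∅

φ for t: defs {n0,n2,n3,n4,n6,n8}
  DF⁺ = {n3,n5,n6,n7,n8}

Answer: ["n3", "n5", "n6", "n7", "n8"]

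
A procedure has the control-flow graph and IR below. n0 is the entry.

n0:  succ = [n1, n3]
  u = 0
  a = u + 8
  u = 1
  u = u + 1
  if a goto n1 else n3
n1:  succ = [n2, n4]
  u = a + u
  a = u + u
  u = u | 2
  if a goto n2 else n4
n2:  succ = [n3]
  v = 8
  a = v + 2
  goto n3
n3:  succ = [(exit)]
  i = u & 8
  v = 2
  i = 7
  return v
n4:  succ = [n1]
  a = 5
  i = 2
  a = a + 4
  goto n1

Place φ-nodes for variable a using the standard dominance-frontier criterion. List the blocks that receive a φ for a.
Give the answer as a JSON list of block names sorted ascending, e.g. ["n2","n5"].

Answer: ["n1", "n3"]

Derivation:
idom tree: n1←n0 n2←n1 n3←n0 n4←n1
Dom∩ at merges:
  n1: preds {n0,n4}: {n0} ∩ {n0,n1,n4} = {n0}; idom=n0
  n3: preds {n0,n2}: {n0} ∩ {n0,n1,n2} = {n0}; idom=n0

DF walk-up:
  join n1 pred n0: · stop@n0
  join n1 pred n4: n4→n1 stop@n0
  join n3 pred n0: · stop@n0
  join n3 pred n2: n2→n1 stop@n0
  DF(n0)=∅
  DF(n1)={n1,n3}
  DF(n2)={n3}
  DF(n3)=∅
  DF(n4)={n1}

φ for a: defs {n0,n1,n2,n4}
  DF⁺ = {n1,n3}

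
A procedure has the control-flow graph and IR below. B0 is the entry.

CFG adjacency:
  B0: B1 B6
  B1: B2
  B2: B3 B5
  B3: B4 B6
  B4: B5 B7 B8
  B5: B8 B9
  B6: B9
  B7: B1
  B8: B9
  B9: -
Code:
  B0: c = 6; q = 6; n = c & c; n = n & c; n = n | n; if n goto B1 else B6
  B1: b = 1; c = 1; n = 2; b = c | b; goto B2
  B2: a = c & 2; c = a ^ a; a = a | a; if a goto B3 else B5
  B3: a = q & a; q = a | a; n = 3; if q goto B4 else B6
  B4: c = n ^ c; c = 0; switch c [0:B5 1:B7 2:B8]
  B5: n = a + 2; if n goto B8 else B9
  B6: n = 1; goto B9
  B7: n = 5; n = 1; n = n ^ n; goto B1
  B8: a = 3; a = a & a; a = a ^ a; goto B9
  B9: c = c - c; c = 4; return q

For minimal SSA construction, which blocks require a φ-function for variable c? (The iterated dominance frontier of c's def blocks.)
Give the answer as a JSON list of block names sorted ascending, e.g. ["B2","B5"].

idom tree: B1←B0 B2←B1 B3←B2 B4←B3 B5←B2 B6←B0 B7←B4 B8←B2 B9←B0
Dom∩ at merges:
  B1: preds {B0,B7}: {B0} ∩ {B0,B1,B2,B3,B4,B7} = {B0}; idom=B0
  B5: preds {B2,B4}: {B0,B1,B2} ∩ {B0,B1,B2,B3,B4} = {B0,B1,B2}; idom=B2
  B6: preds {B0,B3}: {B0} ∩ {B0,B1,B2,B3} = {B0}; idom=B0
  B8: preds {B4,B5}: {B0,B1,B2,B3,B4} ∩ {B0,B1,B2,B5} = {B0,B1,B2}; idom=B2
  B9: preds {B5,B6,B8}: {B0,B1,B2,B5} ∩ {B0,B6} ∩ {B0,B1,B2,B8} = {B0}; idom=B0

Frontier:
  join B1 pred B0: · stop@B0
  join B1 pred B7: B7→B4→B3→B2→B1 stop@B0
  join B5 pred B2: · stop@B2
  join B5 pred B4: B4→B3 stop@B2
  join B6 pred B0: · stop@B0
  join B6 pred B3: B3→B2→B1 stop@B0
  join B8 pred B4: B4→B3 stop@B2
  join B8 pred B5: B5 stop@B2
  join B9 pred B5: B5→B2→B1 stop@B0
  join B9 pred B6: B6 stop@B0
  join B9 pred B8: B8→B2→B1 stop@B0
  DF(B0)=∅
  DF(B1)={B1,B6,B9}
  DF(B2)={B1,B6,B9}
  DF(B3)={B1,B5,B6,B8}
  DF(B4)={B1,B5,B8}
  DF(B5)={B8,B9}
  DF(B6)={B9}
  DF(B7)={B1}
  DF(B8)={B9}
  DF(B9)=∅

φ for c: defs {B0,B1,B2,B4,B9}
  DF⁺ = {B1,B5,B6,B8,B9}

Answer: ["B1", "B5", "B6", "B8", "B9"]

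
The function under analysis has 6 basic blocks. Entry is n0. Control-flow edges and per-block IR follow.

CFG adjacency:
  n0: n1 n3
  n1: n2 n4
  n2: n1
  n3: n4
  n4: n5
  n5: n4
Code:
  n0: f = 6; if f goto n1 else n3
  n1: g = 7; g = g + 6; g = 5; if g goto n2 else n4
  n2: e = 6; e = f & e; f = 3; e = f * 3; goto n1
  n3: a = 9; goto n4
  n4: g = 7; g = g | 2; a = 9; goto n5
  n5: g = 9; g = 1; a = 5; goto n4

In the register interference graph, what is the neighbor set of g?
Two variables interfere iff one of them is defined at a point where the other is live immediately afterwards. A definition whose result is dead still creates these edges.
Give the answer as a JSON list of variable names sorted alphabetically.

def/use:
  n0: {f} / ∅
  n1: {g} / ∅
  n2: {e,f} / {f}
  n3: {a} / ∅
  n4: {a,g} / ∅
  n5: {a,g} / ∅

Liveness:
  n0: in=∅ out={f}
  n1: in={f} out={f}
  n2: in={f} out={f}
  n3: in=∅ out=∅
  n4: in=∅ out=∅
  n5: in=∅ out=∅

Interference:
  a — ∅
  e — {f}
  f — {e,g}
  g — {f}

N(g) = ["f"]

Answer: ["f"]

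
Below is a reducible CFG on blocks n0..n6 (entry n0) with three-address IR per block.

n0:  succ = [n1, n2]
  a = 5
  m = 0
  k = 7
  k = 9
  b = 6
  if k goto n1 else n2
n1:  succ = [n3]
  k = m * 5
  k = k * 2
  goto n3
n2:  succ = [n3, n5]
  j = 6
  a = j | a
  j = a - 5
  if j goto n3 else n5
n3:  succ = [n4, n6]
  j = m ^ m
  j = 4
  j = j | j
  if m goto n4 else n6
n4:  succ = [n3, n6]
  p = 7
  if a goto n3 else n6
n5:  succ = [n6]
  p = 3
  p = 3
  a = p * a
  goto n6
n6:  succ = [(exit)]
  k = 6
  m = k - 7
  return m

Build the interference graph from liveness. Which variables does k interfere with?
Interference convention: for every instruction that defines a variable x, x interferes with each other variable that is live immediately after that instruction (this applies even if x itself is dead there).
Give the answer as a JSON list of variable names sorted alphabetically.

def/use:
  n0: {a,b,k,m} / ∅
  n1: {k} / {m}
  n2: {a,j} / {a}
  n3: {j} / {m}
  n4: {p} / {a}
  n5: {a,p} / {a}
  n6: {k,m} / ∅

Backward fixpoint:
  n0: in=∅ out={a,m}
  n1: in={a,m} out={a,m}
  n2: in={a,m} out={a,m}
  n3: in={a,m} out={a,m}
  n4: in={a,m} out={a,m}
  n5: in={a} out=∅
  n6: in=∅ out=∅

Conflict graph:
  a↔{b,j,k,m,p}
  b↔{a,k,m}
  j↔{a,m}
  k↔{a,b,m}
  m↔{a,b,j,k,p}
  p↔{a,m}

N(k) = ["a", "b", "m"]

Answer: ["a", "b", "m"]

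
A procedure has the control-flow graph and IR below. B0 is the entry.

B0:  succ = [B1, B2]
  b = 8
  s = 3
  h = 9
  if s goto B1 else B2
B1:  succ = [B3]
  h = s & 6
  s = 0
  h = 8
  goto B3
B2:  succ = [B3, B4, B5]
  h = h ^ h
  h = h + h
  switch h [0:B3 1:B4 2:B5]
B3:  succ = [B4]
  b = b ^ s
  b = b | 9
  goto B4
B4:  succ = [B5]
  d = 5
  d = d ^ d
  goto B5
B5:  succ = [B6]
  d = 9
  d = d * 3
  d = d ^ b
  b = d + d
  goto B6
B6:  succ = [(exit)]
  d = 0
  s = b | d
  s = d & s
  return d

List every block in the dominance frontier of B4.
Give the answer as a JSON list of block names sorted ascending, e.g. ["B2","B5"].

idom tree: B1←B0 B2←B0 B3←B0 B4←B0 B5←B0 B6←B5
Join-block Dom:
  B3: preds {B1,B2}: {B0,B1} ∩ {B0,B2} = {B0}; idom=B0
  B4: preds {B2,B3}: {B0,B2} ∩ {B0,B3} = {B0}; idom=B0
  B5: preds {B2,B4}: {B0,B2} ∩ {B0,B4} = {B0}; idom=B0

Frontier:
  join B3 pred B1: B1 stop@B0
  join B3 pred B2: B2 stop@B0
  join B4 pred B2: B2 stop@B0
  join B4 pred B3: B3 stop@B0
  join B5 pred B2: B2 stop@B0
  join B5 pred B4: B4 stop@B0
  B0 → ∅
  B1 → {B3}
  B2 → {B3,B4,B5}
  B3 → {B4}
  B4 → {B5}
  B5 → ∅
  B6 → ∅

DF(B4) = ["B5"]

Answer: ["B5"]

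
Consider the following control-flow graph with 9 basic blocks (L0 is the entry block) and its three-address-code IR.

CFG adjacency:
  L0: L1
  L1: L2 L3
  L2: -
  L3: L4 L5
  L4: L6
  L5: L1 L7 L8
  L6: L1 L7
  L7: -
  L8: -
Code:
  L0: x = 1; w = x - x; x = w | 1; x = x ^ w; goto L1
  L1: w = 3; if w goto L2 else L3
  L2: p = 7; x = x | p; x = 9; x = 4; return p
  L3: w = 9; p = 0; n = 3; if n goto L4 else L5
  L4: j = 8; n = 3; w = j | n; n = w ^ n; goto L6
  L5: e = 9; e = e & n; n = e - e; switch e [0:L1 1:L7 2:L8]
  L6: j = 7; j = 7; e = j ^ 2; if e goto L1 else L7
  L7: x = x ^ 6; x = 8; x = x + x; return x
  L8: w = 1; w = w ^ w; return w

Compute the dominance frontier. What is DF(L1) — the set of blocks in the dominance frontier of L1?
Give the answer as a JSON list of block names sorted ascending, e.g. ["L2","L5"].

Answer: ["L1"]

Derivation:
idom tree: L1←L0 L2←L1 L3←L1 L4←L3 L5←L3 L6←L4 L7←L3 L8←L5
Join-block Dom:
  L1: preds {L0,L5,L6}: {L0} ∩ {L0,L1,L3,L5} ∩ {L0,L1,L3,L4,L6} = {L0}; idom=L0
  L7: preds {L5,L6}: {L0,L1,L3,L5} ∩ {L0,L1,L3,L4,L6} = {L0,L1,L3}; idom=L3

Frontier:
  join L1 pred L0: · stop@L0
  join L1 pred L5: L5→L3→L1 stop@L0
  join L1 pred L6: L6→L4→L3→L1 stop@L0
  join L7 pred L5: L5 stop@L3
  join L7 pred L6: L6→L4 stop@L3
  DF(L0)=∅
  DF(L1)={L1}
  DF(L2)=∅
  DF(L3)={L1}
  DF(L4)={L1,L7}
  DF(L5)={L1,L7}
  DF(L6)={L1,L7}
  DF(L7)=∅
  DF(L8)=∅

DF(L1) = ["L1"]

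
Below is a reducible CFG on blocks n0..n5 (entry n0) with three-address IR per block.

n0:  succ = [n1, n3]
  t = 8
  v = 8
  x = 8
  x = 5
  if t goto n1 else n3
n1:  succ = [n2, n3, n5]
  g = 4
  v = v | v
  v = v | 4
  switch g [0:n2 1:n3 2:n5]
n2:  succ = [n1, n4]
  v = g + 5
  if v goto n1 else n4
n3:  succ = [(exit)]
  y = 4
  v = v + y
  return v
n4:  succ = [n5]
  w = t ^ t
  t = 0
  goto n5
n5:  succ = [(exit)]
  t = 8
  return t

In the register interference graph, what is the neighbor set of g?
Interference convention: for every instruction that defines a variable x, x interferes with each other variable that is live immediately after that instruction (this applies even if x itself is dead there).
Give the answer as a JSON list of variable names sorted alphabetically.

Answer: ["t", "v"]

Working:
Per-block:
  n0: {t,v,x} / ∅
  n1: {g,v} / {v}
  n2: {v} / {g}
  n3: {v,y} / {v}
  n4: {t,w} / {t}
  n5: {t} / ∅

Live sets:
  live n0: ∅→{t,v}
  live n1: {t,v}→{g,t,v}
  live n2: {g,t}→{t,v}
  live n3: {v}→∅
  live n4: {t}→∅
  live n5: ∅→∅

Conflict graph:
  g — {t,v}
  t — {g,v,x}
  v — {g,t,x,y}
  w — ∅
  x — {t,v}
  y — {v}

N(g) = ["t", "v"]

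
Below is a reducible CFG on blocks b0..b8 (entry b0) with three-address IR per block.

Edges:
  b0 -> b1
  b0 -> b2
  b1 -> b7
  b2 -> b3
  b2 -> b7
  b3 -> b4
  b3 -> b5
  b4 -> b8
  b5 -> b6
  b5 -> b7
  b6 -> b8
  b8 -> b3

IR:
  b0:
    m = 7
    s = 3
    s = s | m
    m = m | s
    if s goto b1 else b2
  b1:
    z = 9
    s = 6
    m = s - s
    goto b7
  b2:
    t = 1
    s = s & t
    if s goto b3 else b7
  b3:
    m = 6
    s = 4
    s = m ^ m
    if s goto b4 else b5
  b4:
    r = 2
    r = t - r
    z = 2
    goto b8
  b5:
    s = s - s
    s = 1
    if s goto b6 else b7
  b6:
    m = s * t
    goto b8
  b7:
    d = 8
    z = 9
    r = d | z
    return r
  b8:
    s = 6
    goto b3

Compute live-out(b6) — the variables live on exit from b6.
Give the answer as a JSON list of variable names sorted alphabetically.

Answer: ["t"]

Working:
Block summaries:
  b0: {m,s} / ∅
  b1: {m,s,z} / ∅
  b2: {s,t} / {s}
  b3: {m,s} / ∅
  b4: {r,z} / {t}
  b5: {s} / {s}
  b6: {m} / {s,t}
  b7: {d,r,z} / ∅
  b8: {s} / ∅

Liveness:
  b0: in=∅ out={s}
  b1: in=∅ out=∅
  b2: in={s} out={t}
  b3: in={t} out={s,t}
  b4: in={t} out={t}
  b5: in={s,t} out={s,t}
  b6: in={s,t} out={t}
  b7: in=∅ out=∅
  b8: in={t} out={t}

live-out(b6) = ["t"]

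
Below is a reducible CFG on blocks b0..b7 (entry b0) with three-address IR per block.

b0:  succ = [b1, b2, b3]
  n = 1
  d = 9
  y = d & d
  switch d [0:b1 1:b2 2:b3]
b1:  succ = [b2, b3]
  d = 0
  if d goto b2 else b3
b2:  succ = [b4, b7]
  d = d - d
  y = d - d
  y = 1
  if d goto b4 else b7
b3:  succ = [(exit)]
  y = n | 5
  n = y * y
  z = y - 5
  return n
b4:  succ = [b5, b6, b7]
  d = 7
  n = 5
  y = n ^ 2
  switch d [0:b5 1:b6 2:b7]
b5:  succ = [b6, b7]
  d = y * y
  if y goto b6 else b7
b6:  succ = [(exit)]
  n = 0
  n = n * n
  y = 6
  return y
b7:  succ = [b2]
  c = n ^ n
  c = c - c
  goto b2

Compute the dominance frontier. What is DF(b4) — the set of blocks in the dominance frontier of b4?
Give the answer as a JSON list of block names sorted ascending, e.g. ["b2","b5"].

idom tree: b1←b0 b2←b0 b3←b0 b4←b2 b5←b4 b6←b4 b7←b2
Dom at joins:
  b2: preds {b0,b1,b7}: {b0} ∩ {b0,b1} ∩ {b0,b2,b7} = {b0}; idom=b0
  b3: preds {b0,b1}: {b0} ∩ {b0,b1} = {b0}; idom=b0
  b6: preds {b4,b5}: {b0,b2,b4} ∩ {b0,b2,b4,b5} = {b0,b2,b4}; idom=b4
  b7: preds {b2,b4,b5}: {b0,b2} ∩ {b0,b2,b4} ∩ {b0,b2,b4,b5} = {b0,b2}; idom=b2

Frontier:
  join b2 pred b0: · stop@b0
  join b2 pred b1: b1 stop@b0
  join b2 pred b7: b7→b2 stop@b0
  join b3 pred b0: · stop@b0
  join b3 pred b1: b1 stop@b0
  join b6 pred b4: · stop@b4
  join b6 pred b5: b5 stop@b4
  join b7 pred b2: · stop@b2
  join b7 pred b4: b4 stop@b2
  join b7 pred b5: b5→b4 stop@b2
  b0: DF=∅
  b1: DF={b2,b3}
  b2: DF={b2}
  b3: DF=∅
  b4: DF={b7}
  b5: DF={b6,b7}
  b6: DF=∅
  b7: DF={b2}

DF(b4) = ["b7"]

Answer: ["b7"]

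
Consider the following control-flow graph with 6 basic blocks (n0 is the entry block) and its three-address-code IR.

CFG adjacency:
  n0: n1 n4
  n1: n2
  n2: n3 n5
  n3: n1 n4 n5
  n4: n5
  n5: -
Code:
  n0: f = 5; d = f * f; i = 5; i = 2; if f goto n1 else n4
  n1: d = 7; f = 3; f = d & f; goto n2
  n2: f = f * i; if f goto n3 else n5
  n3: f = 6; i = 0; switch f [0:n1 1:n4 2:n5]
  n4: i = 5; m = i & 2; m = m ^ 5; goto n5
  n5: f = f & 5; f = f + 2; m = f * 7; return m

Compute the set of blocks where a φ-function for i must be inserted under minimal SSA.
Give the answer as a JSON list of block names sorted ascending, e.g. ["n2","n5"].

Answer: ["n1", "n4", "n5"]

Analysis:
idom tree: n1←n0 n2←n1 n3←n2 n4←n0 n5←n0
Join-block Dom:
  n1: preds {n0,n3}: {n0} ∩ {n0,n1,n2,n3} = {n0}; idom=n0
  n4: preds {n0,n3}: {n0} ∩ {n0,n1,n2,n3} = {n0}; idom=n0
  n5: preds {n2,n3,n4}: {n0,n1,n2} ∩ {n0,n1,n2,n3} ∩ {n0,n4} = {n0}; idom=n0

Frontier:
  join n1 pred n0: · stop@n0
  join n1 pred n3: n3→n2→n1 stop@n0
  join n4 pred n0: · stop@n0
  join n4 pred n3: n3→n2→n1 stop@n0
  join n5 pred n2: n2→n1 stop@n0
  join n5 pred n3: n3→n2→n1 stop@n0
  join n5 pred n4: n4 stop@n0
  n0 → ∅
  n1 → {n1,n4,n5}
  n2 → {n1,n4,n5}
  n3 → {n1,n4,n5}
  n4 → {n5}
  n5 → ∅

φ for i: defs {n0,n3,n4}
  DF⁺ = {n1,n4,n5}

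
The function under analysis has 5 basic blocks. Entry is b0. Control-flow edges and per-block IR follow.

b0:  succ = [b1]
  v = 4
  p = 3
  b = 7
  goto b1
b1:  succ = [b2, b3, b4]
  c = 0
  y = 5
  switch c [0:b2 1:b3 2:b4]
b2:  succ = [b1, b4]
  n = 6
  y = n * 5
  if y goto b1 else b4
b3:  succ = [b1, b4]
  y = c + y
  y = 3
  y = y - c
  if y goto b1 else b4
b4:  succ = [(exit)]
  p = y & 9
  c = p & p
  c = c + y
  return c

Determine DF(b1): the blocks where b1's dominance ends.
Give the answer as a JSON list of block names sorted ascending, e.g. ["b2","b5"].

idom tree: b1←b0 b2←b1 b3←b1 b4←b1
Dom∩ at merges:
  b1: preds {b0,b2,b3}: {b0} ∩ {b0,b1,b2} ∩ {b0,b1,b3} = {b0}; idom=b0
  b4: preds {b1,b2,b3}: {b0,b1} ∩ {b0,b1,b2} ∩ {b0,b1,b3} = {b0,b1}; idom=b1

Frontier:
  b1←b0: walk · to b0
  b1←b2: walk b2→b1 to b0
  b1←b3: walk b3→b1 to b0
  b4←b1: walk · to b1
  b4←b2: walk b2 to b1
  b4←b3: walk b3 to b1
  b0 → ∅
  b1 → {b1}
  b2 → {b1,b4}
  b3 → {b1,b4}
  b4 → ∅

DF(b1) = ["b1"]

Answer: ["b1"]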